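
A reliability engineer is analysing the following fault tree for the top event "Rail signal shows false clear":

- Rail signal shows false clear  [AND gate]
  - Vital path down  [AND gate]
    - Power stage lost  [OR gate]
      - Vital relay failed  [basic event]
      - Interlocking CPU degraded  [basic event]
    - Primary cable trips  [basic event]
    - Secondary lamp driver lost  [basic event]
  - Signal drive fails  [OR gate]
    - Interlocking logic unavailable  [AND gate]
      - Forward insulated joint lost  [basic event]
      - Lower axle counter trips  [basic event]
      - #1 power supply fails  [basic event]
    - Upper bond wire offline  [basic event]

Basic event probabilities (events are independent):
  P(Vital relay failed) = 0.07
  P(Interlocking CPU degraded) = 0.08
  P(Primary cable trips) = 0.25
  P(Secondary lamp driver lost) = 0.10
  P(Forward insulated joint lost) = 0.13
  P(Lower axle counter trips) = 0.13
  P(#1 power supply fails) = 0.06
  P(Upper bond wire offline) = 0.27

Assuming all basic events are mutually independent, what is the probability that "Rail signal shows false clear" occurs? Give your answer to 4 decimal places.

P(Power stage lost) [OR] = 1 − (1−0.07) × (1−0.08) = 0.144400
P(Vital path down) [AND] = 0.144400 × 0.25 × 0.10 = 0.003610
P(Interlocking logic unavailable) [AND] = 0.13 × 0.13 × 0.06 = 0.001014
P(Signal drive fails) [OR] = 1 − (1−0.001014) × (1−0.27) = 0.270740
P(Rail signal shows false clear) [AND] = 0.003610 × 0.270740 = 0.000977
Rounded to 4 decimal places: P(Rail signal shows false clear) ≈ 0.0010.

0.0010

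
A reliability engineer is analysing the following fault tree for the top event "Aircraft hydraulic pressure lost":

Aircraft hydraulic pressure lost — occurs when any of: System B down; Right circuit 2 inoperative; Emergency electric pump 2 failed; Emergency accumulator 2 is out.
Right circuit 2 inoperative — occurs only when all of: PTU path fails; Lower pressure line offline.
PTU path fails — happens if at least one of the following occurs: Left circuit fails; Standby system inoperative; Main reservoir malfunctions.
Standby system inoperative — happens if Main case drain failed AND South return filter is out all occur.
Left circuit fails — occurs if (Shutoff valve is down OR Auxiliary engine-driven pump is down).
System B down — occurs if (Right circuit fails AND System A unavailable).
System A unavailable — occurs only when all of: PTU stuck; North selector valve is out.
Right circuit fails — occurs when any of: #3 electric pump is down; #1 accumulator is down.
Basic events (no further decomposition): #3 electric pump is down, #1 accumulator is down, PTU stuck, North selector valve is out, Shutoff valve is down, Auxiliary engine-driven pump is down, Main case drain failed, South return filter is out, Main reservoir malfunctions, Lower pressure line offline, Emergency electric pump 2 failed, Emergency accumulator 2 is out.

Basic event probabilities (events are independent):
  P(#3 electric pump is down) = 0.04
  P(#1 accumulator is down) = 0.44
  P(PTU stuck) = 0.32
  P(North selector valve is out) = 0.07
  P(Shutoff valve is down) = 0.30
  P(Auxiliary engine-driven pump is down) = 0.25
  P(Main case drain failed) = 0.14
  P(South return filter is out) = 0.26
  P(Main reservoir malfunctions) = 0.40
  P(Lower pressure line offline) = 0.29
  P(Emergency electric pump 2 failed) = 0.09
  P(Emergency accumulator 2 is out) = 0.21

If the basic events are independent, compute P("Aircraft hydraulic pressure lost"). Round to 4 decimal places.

P(Right circuit fails) [OR] = 1 − (1−0.04) × (1−0.44) = 0.462400
P(System A unavailable) [AND] = 0.32 × 0.07 = 0.022400
P(System B down) [AND] = 0.462400 × 0.022400 = 0.010358
P(Left circuit fails) [OR] = 1 − (1−0.30) × (1−0.25) = 0.475000
P(Standby system inoperative) [AND] = 0.14 × 0.26 = 0.036400
P(PTU path fails) [OR] = 1 − (1−0.475000) × (1−0.036400) × (1−0.40) = 0.696466
P(Right circuit 2 inoperative) [AND] = 0.696466 × 0.29 = 0.201975
P(Aircraft hydraulic pressure lost) [OR] = 1 − (1−0.010358) × (1−0.201975) × (1−0.09) × (1−0.21) = 0.432242
Rounded to 4 decimal places: P(Aircraft hydraulic pressure lost) ≈ 0.4322.

0.4322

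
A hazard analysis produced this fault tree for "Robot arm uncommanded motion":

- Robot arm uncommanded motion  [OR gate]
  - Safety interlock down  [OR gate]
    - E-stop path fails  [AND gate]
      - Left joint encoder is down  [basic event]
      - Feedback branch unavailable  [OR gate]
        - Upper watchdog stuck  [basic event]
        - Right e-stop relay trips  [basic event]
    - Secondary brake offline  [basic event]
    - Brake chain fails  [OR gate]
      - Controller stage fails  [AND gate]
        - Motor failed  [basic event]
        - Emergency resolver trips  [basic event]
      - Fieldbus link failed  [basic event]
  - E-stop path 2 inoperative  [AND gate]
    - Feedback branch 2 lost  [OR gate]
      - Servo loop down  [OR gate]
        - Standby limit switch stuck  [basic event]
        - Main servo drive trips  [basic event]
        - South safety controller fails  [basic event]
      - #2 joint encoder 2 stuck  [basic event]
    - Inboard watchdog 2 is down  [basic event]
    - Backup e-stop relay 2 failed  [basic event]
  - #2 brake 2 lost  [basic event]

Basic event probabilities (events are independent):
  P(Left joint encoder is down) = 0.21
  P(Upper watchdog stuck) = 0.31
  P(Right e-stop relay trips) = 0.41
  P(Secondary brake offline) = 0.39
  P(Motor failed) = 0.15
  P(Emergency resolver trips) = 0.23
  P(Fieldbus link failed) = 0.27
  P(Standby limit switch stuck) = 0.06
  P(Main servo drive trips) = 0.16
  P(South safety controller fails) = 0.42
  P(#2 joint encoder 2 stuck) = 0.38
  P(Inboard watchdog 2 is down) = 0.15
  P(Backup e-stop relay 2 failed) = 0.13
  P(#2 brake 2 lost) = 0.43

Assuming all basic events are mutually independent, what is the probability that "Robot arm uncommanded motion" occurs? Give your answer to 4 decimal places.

P(Feedback branch unavailable) [OR] = 1 − (1−0.31) × (1−0.41) = 0.592900
P(E-stop path fails) [AND] = 0.21 × 0.592900 = 0.124509
P(Controller stage fails) [AND] = 0.15 × 0.23 = 0.034500
P(Brake chain fails) [OR] = 1 − (1−0.034500) × (1−0.27) = 0.295185
P(Safety interlock down) [OR] = 1 − (1−0.124509) × (1−0.39) × (1−0.295185) = 0.623594
P(Servo loop down) [OR] = 1 − (1−0.06) × (1−0.16) × (1−0.42) = 0.542032
P(Feedback branch 2 lost) [OR] = 1 − (1−0.542032) × (1−0.38) = 0.716060
P(E-stop path 2 inoperative) [AND] = 0.716060 × 0.15 × 0.13 = 0.013963
P(Robot arm uncommanded motion) [OR] = 1 − (1−0.623594) × (1−0.013963) × (1−0.43) = 0.788444
Rounded to 4 decimal places: P(Robot arm uncommanded motion) ≈ 0.7884.

0.7884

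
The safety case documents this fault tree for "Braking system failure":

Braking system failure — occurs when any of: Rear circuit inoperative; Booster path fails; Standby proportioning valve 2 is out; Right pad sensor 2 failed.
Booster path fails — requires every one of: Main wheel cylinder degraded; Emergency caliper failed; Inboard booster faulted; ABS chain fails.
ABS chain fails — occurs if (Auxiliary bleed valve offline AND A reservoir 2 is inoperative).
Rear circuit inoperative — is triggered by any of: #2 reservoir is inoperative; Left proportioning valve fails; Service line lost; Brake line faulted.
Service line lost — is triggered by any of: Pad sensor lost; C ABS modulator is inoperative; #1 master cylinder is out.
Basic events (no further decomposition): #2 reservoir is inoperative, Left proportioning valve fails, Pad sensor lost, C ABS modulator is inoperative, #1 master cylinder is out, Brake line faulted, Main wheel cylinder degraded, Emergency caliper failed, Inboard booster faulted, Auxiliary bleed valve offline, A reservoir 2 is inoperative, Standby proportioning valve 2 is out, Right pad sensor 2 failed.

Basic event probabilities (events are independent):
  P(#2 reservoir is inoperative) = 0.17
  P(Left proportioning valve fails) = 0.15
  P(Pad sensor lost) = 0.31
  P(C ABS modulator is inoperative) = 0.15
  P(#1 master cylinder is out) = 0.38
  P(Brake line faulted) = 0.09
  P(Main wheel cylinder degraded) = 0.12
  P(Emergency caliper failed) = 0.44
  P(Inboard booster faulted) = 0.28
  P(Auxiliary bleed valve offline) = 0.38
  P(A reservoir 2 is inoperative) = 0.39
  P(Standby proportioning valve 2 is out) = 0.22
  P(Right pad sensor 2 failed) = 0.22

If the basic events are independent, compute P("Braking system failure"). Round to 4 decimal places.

P(Service line lost) [OR] = 1 − (1−0.31) × (1−0.15) × (1−0.38) = 0.636370
P(Rear circuit inoperative) [OR] = 1 − (1−0.17) × (1−0.15) × (1−0.636370) × (1−0.09) = 0.766548
P(ABS chain fails) [AND] = 0.38 × 0.39 = 0.148200
P(Booster path fails) [AND] = 0.12 × 0.44 × 0.28 × 0.148200 = 0.002191
P(Braking system failure) [OR] = 1 − (1−0.766548) × (1−0.002191) × (1−0.22) × (1−0.22) = 0.858279
Rounded to 4 decimal places: P(Braking system failure) ≈ 0.8583.

0.8583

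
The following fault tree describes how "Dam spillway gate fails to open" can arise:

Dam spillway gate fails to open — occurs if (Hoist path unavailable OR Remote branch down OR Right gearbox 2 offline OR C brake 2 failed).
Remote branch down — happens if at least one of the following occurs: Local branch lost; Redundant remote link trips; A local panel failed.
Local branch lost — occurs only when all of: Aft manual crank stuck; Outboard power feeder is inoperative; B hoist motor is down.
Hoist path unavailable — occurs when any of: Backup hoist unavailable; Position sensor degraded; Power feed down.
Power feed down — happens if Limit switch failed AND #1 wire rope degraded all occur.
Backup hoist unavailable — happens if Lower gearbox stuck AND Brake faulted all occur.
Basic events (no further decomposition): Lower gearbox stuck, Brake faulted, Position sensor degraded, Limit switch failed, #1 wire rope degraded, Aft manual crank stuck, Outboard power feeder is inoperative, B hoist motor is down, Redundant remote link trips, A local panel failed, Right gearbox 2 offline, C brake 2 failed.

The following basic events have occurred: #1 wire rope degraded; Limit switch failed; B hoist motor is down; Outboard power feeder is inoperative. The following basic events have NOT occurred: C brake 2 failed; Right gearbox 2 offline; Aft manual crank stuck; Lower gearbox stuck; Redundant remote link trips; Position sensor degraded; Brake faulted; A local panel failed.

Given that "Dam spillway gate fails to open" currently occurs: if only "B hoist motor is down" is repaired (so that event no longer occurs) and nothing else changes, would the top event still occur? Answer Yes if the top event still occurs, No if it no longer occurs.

Counterfactual: set "B hoist motor is down" to not occurred.
Backup hoist unavailable [AND]: Lower gearbox stuck=not, Brake faulted=not → not all inputs occur → does not occur.
Power feed down [AND]: Limit switch failed=occurs, #1 wire rope degraded=occurs → all inputs occur → occurs.
Hoist path unavailable [OR]: Backup hoist unavailable=not, Position sensor degraded=not, Power feed down=occurs → at least one input occurs → occurs.
Local branch lost [AND]: Aft manual crank stuck=not, Outboard power feeder is inoperative=occurs, B hoist motor is down=not → not all inputs occur → does not occur.
Remote branch down [OR]: Local branch lost=not, Redundant remote link trips=not, A local panel failed=not → no input occurs → does not occur.
Dam spillway gate fails to open [OR]: Hoist path unavailable=occurs, Remote branch down=not, Right gearbox 2 offline=not, C brake 2 failed=not → at least one input occurs → occurs.

Yes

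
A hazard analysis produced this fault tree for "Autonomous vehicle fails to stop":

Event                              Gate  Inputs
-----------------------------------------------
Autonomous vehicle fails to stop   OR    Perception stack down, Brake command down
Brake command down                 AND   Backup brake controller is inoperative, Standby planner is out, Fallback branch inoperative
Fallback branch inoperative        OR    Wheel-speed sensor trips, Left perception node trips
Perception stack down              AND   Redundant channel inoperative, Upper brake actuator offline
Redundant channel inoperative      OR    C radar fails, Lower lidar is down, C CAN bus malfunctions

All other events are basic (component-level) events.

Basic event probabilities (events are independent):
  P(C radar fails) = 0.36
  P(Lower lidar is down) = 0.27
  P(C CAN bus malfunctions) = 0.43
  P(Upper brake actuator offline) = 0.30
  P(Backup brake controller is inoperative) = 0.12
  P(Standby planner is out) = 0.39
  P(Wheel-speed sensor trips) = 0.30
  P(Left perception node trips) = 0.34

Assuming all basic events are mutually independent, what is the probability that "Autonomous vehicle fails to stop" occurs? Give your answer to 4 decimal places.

P(Redundant channel inoperative) [OR] = 1 − (1−0.36) × (1−0.27) × (1−0.43) = 0.733696
P(Perception stack down) [AND] = 0.733696 × 0.30 = 0.220109
P(Fallback branch inoperative) [OR] = 1 − (1−0.30) × (1−0.34) = 0.538000
P(Brake command down) [AND] = 0.12 × 0.39 × 0.538000 = 0.025178
P(Autonomous vehicle fails to stop) [OR] = 1 − (1−0.220109) × (1−0.025178) = 0.239745
Rounded to 4 decimal places: P(Autonomous vehicle fails to stop) ≈ 0.2397.

0.2397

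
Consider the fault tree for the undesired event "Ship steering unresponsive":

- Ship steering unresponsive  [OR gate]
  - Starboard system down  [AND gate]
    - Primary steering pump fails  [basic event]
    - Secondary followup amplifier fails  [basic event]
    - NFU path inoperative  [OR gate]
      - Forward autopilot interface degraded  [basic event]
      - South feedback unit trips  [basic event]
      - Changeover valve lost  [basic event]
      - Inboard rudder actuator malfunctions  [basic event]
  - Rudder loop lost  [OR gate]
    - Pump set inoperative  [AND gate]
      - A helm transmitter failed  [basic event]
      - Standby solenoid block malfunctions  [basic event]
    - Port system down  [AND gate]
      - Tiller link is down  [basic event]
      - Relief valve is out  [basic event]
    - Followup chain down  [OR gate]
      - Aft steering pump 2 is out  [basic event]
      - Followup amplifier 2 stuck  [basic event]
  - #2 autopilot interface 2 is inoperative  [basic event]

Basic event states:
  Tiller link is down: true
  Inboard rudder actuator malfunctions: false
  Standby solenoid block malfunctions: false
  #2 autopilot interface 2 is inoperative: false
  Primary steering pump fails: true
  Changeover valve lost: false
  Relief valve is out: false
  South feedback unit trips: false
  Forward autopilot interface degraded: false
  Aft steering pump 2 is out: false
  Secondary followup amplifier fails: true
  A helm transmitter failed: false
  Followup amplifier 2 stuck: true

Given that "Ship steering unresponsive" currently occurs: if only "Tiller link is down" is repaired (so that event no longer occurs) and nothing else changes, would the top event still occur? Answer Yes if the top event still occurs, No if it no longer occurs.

Yes

Counterfactual: set "Tiller link is down" to not occurred.
NFU path inoperative [OR]: Forward autopilot interface degraded=not, South feedback unit trips=not, Changeover valve lost=not, Inboard rudder actuator malfunctions=not → no input occurs → does not occur.
Starboard system down [AND]: Primary steering pump fails=occurs, Secondary followup amplifier fails=occurs, NFU path inoperative=not → not all inputs occur → does not occur.
Pump set inoperative [AND]: A helm transmitter failed=not, Standby solenoid block malfunctions=not → not all inputs occur → does not occur.
Port system down [AND]: Tiller link is down=not, Relief valve is out=not → not all inputs occur → does not occur.
Followup chain down [OR]: Aft steering pump 2 is out=not, Followup amplifier 2 stuck=occurs → at least one input occurs → occurs.
Rudder loop lost [OR]: Pump set inoperative=not, Port system down=not, Followup chain down=occurs → at least one input occurs → occurs.
Ship steering unresponsive [OR]: Starboard system down=not, Rudder loop lost=occurs, #2 autopilot interface 2 is inoperative=not → at least one input occurs → occurs.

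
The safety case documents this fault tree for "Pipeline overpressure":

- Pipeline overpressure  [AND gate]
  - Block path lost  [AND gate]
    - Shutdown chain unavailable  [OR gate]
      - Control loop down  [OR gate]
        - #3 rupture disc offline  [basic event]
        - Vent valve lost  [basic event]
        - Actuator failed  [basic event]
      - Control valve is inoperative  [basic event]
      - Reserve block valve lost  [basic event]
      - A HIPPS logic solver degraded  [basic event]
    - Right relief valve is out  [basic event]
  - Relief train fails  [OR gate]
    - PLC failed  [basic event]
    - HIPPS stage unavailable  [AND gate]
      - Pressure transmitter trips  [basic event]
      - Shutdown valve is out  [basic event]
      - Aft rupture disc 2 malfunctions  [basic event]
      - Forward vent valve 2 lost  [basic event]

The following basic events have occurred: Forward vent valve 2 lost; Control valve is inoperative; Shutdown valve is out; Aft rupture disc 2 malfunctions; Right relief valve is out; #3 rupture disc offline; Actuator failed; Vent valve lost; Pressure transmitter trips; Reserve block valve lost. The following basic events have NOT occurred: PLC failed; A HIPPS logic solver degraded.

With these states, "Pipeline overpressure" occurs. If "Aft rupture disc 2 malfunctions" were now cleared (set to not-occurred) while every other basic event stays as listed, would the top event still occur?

Counterfactual: set "Aft rupture disc 2 malfunctions" to not occurred.
Control loop down [OR]: #3 rupture disc offline=occurs, Vent valve lost=occurs, Actuator failed=occurs → at least one input occurs → occurs.
Shutdown chain unavailable [OR]: Control loop down=occurs, Control valve is inoperative=occurs, Reserve block valve lost=occurs, A HIPPS logic solver degraded=not → at least one input occurs → occurs.
Block path lost [AND]: Shutdown chain unavailable=occurs, Right relief valve is out=occurs → all inputs occur → occurs.
HIPPS stage unavailable [AND]: Pressure transmitter trips=occurs, Shutdown valve is out=occurs, Aft rupture disc 2 malfunctions=not, Forward vent valve 2 lost=occurs → not all inputs occur → does not occur.
Relief train fails [OR]: PLC failed=not, HIPPS stage unavailable=not → no input occurs → does not occur.
Pipeline overpressure [AND]: Block path lost=occurs, Relief train fails=not → not all inputs occur → does not occur.

No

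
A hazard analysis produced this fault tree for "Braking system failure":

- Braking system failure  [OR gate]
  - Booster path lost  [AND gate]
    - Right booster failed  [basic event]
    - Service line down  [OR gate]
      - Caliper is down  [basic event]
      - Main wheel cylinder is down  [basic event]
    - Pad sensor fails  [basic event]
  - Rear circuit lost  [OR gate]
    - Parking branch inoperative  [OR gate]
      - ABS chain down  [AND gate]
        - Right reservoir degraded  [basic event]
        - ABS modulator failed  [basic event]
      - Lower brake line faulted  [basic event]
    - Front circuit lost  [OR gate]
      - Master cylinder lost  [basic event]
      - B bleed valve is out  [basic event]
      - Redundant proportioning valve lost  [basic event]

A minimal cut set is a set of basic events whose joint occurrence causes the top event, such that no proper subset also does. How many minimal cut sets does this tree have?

7

Service line down [OR]: union of children's cut sets → 2 cut set(s).
Booster path lost [AND]: one cut set from each child combined → 1 × 2 × 1 = 2 cut set(s).
ABS chain down [AND]: one cut set from each child combined → 1 × 1 = 1 cut set(s).
Parking branch inoperative [OR]: union of children's cut sets → 2 cut set(s).
Front circuit lost [OR]: union of children's cut sets → 3 cut set(s).
Rear circuit lost [OR]: union of children's cut sets → 5 cut set(s).
Braking system failure [OR]: union of children's cut sets → 7 cut set(s).
Minimal cut sets: {Caliper is down, Pad sensor fails, Right booster failed}; {Main wheel cylinder is down, Pad sensor fails, Right booster failed}; {ABS modulator failed, Right reservoir degraded}; {Lower brake line faulted}; {Master cylinder lost}; {B bleed valve is out}; {Redundant proportioning valve lost}.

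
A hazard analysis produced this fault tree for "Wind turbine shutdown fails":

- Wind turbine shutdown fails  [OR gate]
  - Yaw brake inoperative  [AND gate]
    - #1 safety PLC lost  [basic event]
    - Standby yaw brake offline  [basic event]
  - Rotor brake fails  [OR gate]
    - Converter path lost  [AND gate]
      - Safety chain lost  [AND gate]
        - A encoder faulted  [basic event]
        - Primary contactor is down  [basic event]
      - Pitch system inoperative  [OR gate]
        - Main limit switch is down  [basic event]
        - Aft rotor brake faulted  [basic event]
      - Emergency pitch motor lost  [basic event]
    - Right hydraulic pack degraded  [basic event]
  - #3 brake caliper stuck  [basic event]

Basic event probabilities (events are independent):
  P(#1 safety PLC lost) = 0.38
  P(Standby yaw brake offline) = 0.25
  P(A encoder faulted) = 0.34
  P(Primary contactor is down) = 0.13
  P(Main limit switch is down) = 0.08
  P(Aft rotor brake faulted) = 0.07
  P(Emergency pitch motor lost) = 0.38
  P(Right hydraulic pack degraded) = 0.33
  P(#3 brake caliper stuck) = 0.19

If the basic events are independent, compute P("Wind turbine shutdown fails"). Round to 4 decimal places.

P(Yaw brake inoperative) [AND] = 0.38 × 0.25 = 0.095000
P(Safety chain lost) [AND] = 0.34 × 0.13 = 0.044200
P(Pitch system inoperative) [OR] = 1 − (1−0.08) × (1−0.07) = 0.144400
P(Converter path lost) [AND] = 0.044200 × 0.144400 × 0.38 = 0.002425
P(Rotor brake fails) [OR] = 1 − (1−0.002425) × (1−0.33) = 0.331625
P(Wind turbine shutdown fails) [OR] = 1 − (1−0.095000) × (1−0.331625) × (1−0.19) = 0.510048
Rounded to 4 decimal places: P(Wind turbine shutdown fails) ≈ 0.5100.

0.5100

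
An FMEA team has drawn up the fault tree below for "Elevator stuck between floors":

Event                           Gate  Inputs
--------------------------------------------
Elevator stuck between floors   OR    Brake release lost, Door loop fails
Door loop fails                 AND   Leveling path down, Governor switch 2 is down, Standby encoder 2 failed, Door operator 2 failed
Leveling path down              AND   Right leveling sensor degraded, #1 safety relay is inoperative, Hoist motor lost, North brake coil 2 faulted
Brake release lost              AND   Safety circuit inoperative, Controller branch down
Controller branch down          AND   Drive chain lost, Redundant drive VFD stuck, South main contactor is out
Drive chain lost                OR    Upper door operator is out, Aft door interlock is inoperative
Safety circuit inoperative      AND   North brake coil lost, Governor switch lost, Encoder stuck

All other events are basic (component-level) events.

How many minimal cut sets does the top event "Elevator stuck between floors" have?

3

Safety circuit inoperative [AND]: one cut set from each child combined → 1 × 1 × 1 = 1 cut set(s).
Drive chain lost [OR]: union of children's cut sets → 2 cut set(s).
Controller branch down [AND]: one cut set from each child combined → 2 × 1 × 1 = 2 cut set(s).
Brake release lost [AND]: one cut set from each child combined → 1 × 2 = 2 cut set(s).
Leveling path down [AND]: one cut set from each child combined → 1 × 1 × 1 × 1 = 1 cut set(s).
Door loop fails [AND]: one cut set from each child combined → 1 × 1 × 1 × 1 = 1 cut set(s).
Elevator stuck between floors [OR]: union of children's cut sets → 3 cut set(s).
Minimal cut sets: {Encoder stuck, Governor switch lost, North brake coil lost, Redundant drive VFD stuck, South main contactor is out, Upper door operator is out}; {Aft door interlock is inoperative, Encoder stuck, Governor switch lost, North brake coil lost, Redundant drive VFD stuck, South main contactor is out}; {#1 safety relay is inoperative, Door operator 2 failed, Governor switch 2 is down, Hoist motor lost, North brake coil 2 faulted, Right leveling sensor degraded, Standby encoder 2 failed}.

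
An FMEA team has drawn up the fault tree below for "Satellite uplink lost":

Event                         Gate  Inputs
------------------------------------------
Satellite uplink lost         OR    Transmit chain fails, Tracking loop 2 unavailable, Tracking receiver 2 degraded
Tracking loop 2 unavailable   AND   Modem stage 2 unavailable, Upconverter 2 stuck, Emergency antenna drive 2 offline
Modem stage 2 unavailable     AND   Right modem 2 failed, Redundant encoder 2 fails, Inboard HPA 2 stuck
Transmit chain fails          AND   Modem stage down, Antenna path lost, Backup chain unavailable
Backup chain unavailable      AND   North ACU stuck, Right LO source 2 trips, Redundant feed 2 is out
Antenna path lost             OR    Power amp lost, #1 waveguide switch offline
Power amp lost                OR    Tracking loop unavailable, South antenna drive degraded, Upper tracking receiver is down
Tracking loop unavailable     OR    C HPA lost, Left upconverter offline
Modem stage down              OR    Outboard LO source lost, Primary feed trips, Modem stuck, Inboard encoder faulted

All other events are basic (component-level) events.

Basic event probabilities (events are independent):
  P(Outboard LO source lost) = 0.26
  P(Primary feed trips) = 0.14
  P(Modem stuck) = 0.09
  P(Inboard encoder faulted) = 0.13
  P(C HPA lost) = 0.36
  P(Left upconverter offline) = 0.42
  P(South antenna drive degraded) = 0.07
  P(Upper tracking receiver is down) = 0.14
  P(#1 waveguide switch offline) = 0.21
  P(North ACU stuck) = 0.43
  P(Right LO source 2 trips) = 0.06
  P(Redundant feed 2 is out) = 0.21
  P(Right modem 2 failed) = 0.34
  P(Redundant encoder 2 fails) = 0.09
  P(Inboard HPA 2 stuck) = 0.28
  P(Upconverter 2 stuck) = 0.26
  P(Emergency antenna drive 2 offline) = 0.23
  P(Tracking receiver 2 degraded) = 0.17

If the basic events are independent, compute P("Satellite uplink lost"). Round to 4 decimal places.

0.1721

P(Modem stage down) [OR] = 1 − (1−0.26) × (1−0.14) × (1−0.09) × (1−0.13) = 0.496162
P(Tracking loop unavailable) [OR] = 1 − (1−0.36) × (1−0.42) = 0.628800
P(Power amp lost) [OR] = 1 − (1−0.628800) × (1−0.07) × (1−0.14) = 0.703114
P(Antenna path lost) [OR] = 1 − (1−0.703114) × (1−0.21) = 0.765460
P(Backup chain unavailable) [AND] = 0.43 × 0.06 × 0.21 = 0.005418
P(Transmit chain fails) [AND] = 0.496162 × 0.765460 × 0.005418 = 0.002058
P(Modem stage 2 unavailable) [AND] = 0.34 × 0.09 × 0.28 = 0.008568
P(Tracking loop 2 unavailable) [AND] = 0.008568 × 0.26 × 0.23 = 0.000512
P(Satellite uplink lost) [OR] = 1 − (1−0.002058) × (1−0.000512) × (1−0.17) = 0.172132
Rounded to 4 decimal places: P(Satellite uplink lost) ≈ 0.1721.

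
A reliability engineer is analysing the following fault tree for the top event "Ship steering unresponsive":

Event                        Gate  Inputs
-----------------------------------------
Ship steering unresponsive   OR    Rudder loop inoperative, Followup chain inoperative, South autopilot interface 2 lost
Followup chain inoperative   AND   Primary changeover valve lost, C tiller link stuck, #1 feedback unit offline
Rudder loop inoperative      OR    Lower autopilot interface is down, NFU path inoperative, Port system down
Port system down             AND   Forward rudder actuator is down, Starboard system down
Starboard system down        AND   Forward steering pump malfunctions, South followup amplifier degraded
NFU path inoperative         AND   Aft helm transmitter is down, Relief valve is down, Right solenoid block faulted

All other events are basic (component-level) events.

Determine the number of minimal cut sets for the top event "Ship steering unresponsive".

5

NFU path inoperative [AND]: one cut set from each child combined → 1 × 1 × 1 = 1 cut set(s).
Starboard system down [AND]: one cut set from each child combined → 1 × 1 = 1 cut set(s).
Port system down [AND]: one cut set from each child combined → 1 × 1 = 1 cut set(s).
Rudder loop inoperative [OR]: union of children's cut sets → 3 cut set(s).
Followup chain inoperative [AND]: one cut set from each child combined → 1 × 1 × 1 = 1 cut set(s).
Ship steering unresponsive [OR]: union of children's cut sets → 5 cut set(s).
Minimal cut sets: {Lower autopilot interface is down}; {Aft helm transmitter is down, Relief valve is down, Right solenoid block faulted}; {Forward rudder actuator is down, Forward steering pump malfunctions, South followup amplifier degraded}; {#1 feedback unit offline, C tiller link stuck, Primary changeover valve lost}; {South autopilot interface 2 lost}.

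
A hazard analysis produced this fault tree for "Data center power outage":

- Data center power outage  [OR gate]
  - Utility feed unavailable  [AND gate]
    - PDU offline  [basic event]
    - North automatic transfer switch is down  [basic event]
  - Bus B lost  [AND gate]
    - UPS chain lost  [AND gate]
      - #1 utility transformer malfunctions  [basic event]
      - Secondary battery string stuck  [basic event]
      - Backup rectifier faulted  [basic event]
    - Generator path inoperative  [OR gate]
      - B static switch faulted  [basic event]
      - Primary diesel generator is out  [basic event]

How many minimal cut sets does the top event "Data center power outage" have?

3

Utility feed unavailable [AND]: one cut set from each child combined → 1 × 1 = 1 cut set(s).
UPS chain lost [AND]: one cut set from each child combined → 1 × 1 × 1 = 1 cut set(s).
Generator path inoperative [OR]: union of children's cut sets → 2 cut set(s).
Bus B lost [AND]: one cut set from each child combined → 1 × 2 = 2 cut set(s).
Data center power outage [OR]: union of children's cut sets → 3 cut set(s).
Minimal cut sets: {North automatic transfer switch is down, PDU offline}; {#1 utility transformer malfunctions, B static switch faulted, Backup rectifier faulted, Secondary battery string stuck}; {#1 utility transformer malfunctions, Backup rectifier faulted, Primary diesel generator is out, Secondary battery string stuck}.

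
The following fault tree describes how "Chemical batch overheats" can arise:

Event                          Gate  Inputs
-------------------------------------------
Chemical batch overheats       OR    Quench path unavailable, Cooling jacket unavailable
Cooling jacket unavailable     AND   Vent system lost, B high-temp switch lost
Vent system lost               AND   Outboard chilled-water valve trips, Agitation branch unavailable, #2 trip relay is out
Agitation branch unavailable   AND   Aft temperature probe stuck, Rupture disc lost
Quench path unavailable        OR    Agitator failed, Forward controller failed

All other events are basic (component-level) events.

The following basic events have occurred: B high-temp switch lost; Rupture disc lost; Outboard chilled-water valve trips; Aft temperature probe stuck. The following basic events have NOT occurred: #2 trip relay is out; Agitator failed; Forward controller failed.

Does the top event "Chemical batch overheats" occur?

Quench path unavailable [OR]: Agitator failed=not, Forward controller failed=not → no input occurs → does not occur.
Agitation branch unavailable [AND]: Aft temperature probe stuck=occurs, Rupture disc lost=occurs → all inputs occur → occurs.
Vent system lost [AND]: Outboard chilled-water valve trips=occurs, Agitation branch unavailable=occurs, #2 trip relay is out=not → not all inputs occur → does not occur.
Cooling jacket unavailable [AND]: Vent system lost=not, B high-temp switch lost=occurs → not all inputs occur → does not occur.
Chemical batch overheats [OR]: Quench path unavailable=not, Cooling jacket unavailable=not → no input occurs → does not occur.

No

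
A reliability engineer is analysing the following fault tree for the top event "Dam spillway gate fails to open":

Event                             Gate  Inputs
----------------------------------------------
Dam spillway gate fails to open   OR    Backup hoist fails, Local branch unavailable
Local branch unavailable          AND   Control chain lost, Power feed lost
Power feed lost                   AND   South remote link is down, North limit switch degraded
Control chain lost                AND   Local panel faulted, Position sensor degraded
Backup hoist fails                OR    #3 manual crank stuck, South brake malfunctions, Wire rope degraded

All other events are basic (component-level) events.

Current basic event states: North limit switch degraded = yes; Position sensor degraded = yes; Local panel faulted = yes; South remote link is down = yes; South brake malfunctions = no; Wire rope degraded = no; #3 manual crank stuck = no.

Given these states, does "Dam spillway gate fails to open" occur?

Backup hoist fails [OR]: #3 manual crank stuck=not, South brake malfunctions=not, Wire rope degraded=not → no input occurs → does not occur.
Control chain lost [AND]: Local panel faulted=occurs, Position sensor degraded=occurs → all inputs occur → occurs.
Power feed lost [AND]: South remote link is down=occurs, North limit switch degraded=occurs → all inputs occur → occurs.
Local branch unavailable [AND]: Control chain lost=occurs, Power feed lost=occurs → all inputs occur → occurs.
Dam spillway gate fails to open [OR]: Backup hoist fails=not, Local branch unavailable=occurs → at least one input occurs → occurs.

Yes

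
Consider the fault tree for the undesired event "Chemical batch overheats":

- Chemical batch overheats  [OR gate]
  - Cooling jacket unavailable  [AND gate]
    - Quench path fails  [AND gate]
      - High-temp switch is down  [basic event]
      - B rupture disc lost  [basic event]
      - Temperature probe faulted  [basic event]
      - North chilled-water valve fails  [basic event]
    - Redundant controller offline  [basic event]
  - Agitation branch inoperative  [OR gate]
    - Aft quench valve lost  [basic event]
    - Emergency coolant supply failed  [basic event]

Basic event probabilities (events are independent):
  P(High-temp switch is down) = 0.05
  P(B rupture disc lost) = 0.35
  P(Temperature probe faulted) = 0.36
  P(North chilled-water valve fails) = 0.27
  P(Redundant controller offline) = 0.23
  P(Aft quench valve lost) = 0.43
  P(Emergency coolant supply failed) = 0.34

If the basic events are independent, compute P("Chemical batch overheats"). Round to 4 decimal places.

0.6239

P(Quench path fails) [AND] = 0.05 × 0.35 × 0.36 × 0.27 = 0.001701
P(Cooling jacket unavailable) [AND] = 0.001701 × 0.23 = 0.000391
P(Agitation branch inoperative) [OR] = 1 − (1−0.43) × (1−0.34) = 0.623800
P(Chemical batch overheats) [OR] = 1 − (1−0.000391) × (1−0.623800) = 0.623947
Rounded to 4 decimal places: P(Chemical batch overheats) ≈ 0.6239.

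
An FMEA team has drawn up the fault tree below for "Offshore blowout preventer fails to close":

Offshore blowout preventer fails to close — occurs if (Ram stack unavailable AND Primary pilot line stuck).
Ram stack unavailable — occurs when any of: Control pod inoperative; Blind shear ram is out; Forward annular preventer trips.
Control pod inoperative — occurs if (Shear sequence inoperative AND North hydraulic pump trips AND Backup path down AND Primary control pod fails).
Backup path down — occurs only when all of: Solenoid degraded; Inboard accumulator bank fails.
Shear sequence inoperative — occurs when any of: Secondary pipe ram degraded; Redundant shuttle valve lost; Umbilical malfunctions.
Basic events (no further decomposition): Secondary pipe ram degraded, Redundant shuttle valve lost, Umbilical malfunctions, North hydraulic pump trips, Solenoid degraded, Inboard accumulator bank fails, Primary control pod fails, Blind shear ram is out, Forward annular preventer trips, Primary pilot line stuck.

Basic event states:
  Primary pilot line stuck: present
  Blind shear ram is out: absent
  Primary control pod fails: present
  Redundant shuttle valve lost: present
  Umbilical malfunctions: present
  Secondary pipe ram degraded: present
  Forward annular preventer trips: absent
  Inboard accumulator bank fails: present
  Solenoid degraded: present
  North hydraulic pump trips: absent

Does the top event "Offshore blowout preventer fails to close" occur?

No

Shear sequence inoperative [OR]: Secondary pipe ram degraded=occurs, Redundant shuttle valve lost=occurs, Umbilical malfunctions=occurs → at least one input occurs → occurs.
Backup path down [AND]: Solenoid degraded=occurs, Inboard accumulator bank fails=occurs → all inputs occur → occurs.
Control pod inoperative [AND]: Shear sequence inoperative=occurs, North hydraulic pump trips=not, Backup path down=occurs, Primary control pod fails=occurs → not all inputs occur → does not occur.
Ram stack unavailable [OR]: Control pod inoperative=not, Blind shear ram is out=not, Forward annular preventer trips=not → no input occurs → does not occur.
Offshore blowout preventer fails to close [AND]: Ram stack unavailable=not, Primary pilot line stuck=occurs → not all inputs occur → does not occur.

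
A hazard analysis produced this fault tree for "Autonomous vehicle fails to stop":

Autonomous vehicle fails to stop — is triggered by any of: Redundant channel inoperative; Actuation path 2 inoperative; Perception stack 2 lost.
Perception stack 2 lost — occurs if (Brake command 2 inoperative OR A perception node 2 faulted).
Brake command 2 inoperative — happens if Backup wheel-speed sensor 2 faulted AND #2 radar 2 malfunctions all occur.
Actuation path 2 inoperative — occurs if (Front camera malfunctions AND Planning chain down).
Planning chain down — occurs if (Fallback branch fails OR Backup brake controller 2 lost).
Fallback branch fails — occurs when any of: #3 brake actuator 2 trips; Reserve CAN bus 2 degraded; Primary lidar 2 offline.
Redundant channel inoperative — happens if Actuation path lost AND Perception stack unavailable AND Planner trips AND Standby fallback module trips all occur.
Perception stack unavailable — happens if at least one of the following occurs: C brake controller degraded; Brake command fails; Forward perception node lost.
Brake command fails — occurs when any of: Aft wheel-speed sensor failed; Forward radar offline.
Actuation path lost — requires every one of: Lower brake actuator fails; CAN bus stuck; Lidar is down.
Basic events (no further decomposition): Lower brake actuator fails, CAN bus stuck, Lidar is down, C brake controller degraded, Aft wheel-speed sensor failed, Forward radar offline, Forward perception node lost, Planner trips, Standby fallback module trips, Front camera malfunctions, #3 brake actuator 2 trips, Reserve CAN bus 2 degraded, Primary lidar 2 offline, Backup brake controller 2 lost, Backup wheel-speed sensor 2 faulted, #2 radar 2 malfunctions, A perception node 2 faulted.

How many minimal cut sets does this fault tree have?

10

Actuation path lost [AND]: one cut set from each child combined → 1 × 1 × 1 = 1 cut set(s).
Brake command fails [OR]: union of children's cut sets → 2 cut set(s).
Perception stack unavailable [OR]: union of children's cut sets → 4 cut set(s).
Redundant channel inoperative [AND]: one cut set from each child combined → 1 × 4 × 1 × 1 = 4 cut set(s).
Fallback branch fails [OR]: union of children's cut sets → 3 cut set(s).
Planning chain down [OR]: union of children's cut sets → 4 cut set(s).
Actuation path 2 inoperative [AND]: one cut set from each child combined → 1 × 4 = 4 cut set(s).
Brake command 2 inoperative [AND]: one cut set from each child combined → 1 × 1 = 1 cut set(s).
Perception stack 2 lost [OR]: union of children's cut sets → 2 cut set(s).
Autonomous vehicle fails to stop [OR]: union of children's cut sets → 10 cut set(s).
Minimal cut sets: {C brake controller degraded, CAN bus stuck, Lidar is down, Lower brake actuator fails, Planner trips, Standby fallback module trips}; {Aft wheel-speed sensor failed, CAN bus stuck, Lidar is down, Lower brake actuator fails, Planner trips, Standby fallback module trips}; {CAN bus stuck, Forward radar offline, Lidar is down, Lower brake actuator fails, Planner trips, Standby fallback module trips}; {CAN bus stuck, Forward perception node lost, Lidar is down, Lower brake actuator fails, Planner trips, Standby fallback module trips}; {#3 brake actuator 2 trips, Front camera malfunctions}; {Front camera malfunctions, Reserve CAN bus 2 degraded}; {Front camera malfunctions, Primary lidar 2 offline}; {Backup brake controller 2 lost, Front camera malfunctions}; {#2 radar 2 malfunctions, Backup wheel-speed sensor 2 faulted}; {A perception node 2 faulted}.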